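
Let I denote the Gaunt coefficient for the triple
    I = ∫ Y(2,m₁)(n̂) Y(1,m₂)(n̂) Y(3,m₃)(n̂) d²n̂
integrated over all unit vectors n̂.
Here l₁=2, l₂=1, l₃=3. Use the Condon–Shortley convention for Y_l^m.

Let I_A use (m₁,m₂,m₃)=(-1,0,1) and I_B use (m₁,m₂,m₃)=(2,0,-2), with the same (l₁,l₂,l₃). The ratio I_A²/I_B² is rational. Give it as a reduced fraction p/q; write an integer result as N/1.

Same 2,1,3: normalisation and zero-m 3j drop out of the ratio.
A: Δ: 0! 4! 2! / 7! → 1/105; sum: t=0:+1/6 = 1/6; 3j²(2 1 3; -1 0 1) = Δ·Π!·Σ² = 8/105  (sign +1)
B: Δ: 0! 4! 2! / 7! → 1/105; sum: t=0:+1/24 = 1/24; 3j²(2 1 3; 2 0 -2) = Δ·Π!·Σ² = 1/21  (sign -1)
I_A²/I_B² = (8/105)/(1/21) = 8/5

8/5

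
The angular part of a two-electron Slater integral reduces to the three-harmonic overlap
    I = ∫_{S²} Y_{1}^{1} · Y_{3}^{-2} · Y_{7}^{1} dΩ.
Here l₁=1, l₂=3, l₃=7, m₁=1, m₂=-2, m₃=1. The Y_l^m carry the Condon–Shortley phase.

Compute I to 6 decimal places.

0.000000

triangle: need 2≤l₃≤4, have 7; I=0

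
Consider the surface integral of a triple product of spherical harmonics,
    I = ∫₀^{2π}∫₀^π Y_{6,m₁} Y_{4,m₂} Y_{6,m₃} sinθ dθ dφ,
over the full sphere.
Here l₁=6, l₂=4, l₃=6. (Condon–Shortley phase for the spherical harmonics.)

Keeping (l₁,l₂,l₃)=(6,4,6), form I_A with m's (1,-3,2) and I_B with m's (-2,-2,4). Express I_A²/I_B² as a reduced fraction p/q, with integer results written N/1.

l's match ⇒ only the (l;m) 3-j factors differ between A and B.
A: triangle coeff Δ(6,4,6) = 1/15315300; Σ_t [0,1]: t=0:+1/103680 t=1:−1/82944 = -1/414720; (3j)²=49/43758 [(6 4 6; 1 -3 2)], sign=-1
B: triangle coeff Δ(6,4,6) = 1/15315300; Σ_t [0,2]: t=0:+1/3870720 t=1:−1/181440 t=2:+1/138240 = 23/11612160; (3j)²=529/204204 [(6 4 6; -2 -2 4)], sign=+1
I_A²/I_B² = (49/43758)/(529/204204) = 686/1587

686/1587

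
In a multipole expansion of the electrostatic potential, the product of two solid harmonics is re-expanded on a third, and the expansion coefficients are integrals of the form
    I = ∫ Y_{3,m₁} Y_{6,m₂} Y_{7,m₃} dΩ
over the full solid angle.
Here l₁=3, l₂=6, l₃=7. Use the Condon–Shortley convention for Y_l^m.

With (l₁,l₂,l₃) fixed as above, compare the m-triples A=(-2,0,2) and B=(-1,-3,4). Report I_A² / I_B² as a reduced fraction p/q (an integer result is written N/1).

l's match ⇒ only the (l;m) 3-j factors differ between A and B.
A: triangle coeff Δ(3,6,7) = 1/2042040; Σ_t [1,2]: t=1:−1/345600 t=2:+1/207360 = 1/518400; (3j)²=12/2431 [(3 6 7; -2 0 2)], sign=-1
B: triangle coeff Δ(3,6,7) = 1/2042040; Σ_t [0,2]: t=0:+1/1451520 t=1:−1/483840 t=2:+1/2903040 = -1/967680; (3j)²=81/6188 [(3 6 7; -1 -3 4)], sign=+1
I_A²/I_B² = (12/2431)/(81/6188) = 112/297

112/297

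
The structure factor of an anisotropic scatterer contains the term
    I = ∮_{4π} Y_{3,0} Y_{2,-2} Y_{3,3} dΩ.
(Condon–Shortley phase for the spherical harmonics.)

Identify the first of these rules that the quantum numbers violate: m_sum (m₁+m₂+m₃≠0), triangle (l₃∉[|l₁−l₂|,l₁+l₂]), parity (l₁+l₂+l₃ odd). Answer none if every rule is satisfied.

m_sum

azimuthal sum: 0 − 2 + 3 = 1  ✗
1 ≤ 3 ≤ 5 (triangle on l)
L = 3 + 2 + 3 = 8 (even)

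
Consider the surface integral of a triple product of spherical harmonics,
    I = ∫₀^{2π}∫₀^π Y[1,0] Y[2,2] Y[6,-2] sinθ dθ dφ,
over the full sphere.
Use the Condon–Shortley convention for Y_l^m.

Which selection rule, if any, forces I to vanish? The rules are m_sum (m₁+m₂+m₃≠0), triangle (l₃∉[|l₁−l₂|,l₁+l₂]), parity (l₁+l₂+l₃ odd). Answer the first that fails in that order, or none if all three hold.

triangle

Σmᵢ = 0  ✓
l₃∈[|l₁−l₂|,l₁+l₂]=[1,3], have l₃=6  ✗
Σlᵢ = 9 ⇒ odd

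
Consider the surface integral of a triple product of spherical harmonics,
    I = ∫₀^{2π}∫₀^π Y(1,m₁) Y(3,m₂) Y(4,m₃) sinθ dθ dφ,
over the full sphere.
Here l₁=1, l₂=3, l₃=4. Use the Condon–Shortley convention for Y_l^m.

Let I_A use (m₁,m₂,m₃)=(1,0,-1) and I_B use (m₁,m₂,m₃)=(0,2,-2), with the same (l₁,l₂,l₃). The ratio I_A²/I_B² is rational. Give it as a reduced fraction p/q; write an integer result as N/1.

l's match ⇒ only the (l;m) 3-j factors differ between A and B.
A: triangle coeff Δ(1,3,4) = 1/252; Σ_t [0,0]: t=0:+1/72 = 1/72; (3j)²=5/126 [(1 3 4; 1 0 -1)], sign=-1
B: triangle coeff Δ(1,3,4) = 1/252; Σ_t [0,0]: t=0:+1/120 = 1/120; (3j)²=1/21 [(1 3 4; 0 2 -2)], sign=+1
I_A²/I_B² = (5/126)/(1/21) = 5/6

5/6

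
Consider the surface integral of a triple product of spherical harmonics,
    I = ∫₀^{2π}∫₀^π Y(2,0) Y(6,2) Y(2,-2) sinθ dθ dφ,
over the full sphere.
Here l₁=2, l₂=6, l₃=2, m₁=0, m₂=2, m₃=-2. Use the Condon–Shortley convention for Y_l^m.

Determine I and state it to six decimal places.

triangle: need 4≤l₃≤8, have 2; I=0

0.000000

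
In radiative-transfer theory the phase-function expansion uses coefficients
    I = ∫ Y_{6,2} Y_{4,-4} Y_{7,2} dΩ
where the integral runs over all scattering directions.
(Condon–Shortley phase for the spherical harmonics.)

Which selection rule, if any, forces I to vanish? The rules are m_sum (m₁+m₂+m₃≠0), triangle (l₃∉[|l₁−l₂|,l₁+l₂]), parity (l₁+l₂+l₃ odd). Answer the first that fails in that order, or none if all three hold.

parity

Σmᵢ = 0  ✓
l₃∈[|l₁−l₂|,l₁+l₂]=[2,10], have l₃=7  ✓
Σlᵢ = 17 ⇒ odd  ✗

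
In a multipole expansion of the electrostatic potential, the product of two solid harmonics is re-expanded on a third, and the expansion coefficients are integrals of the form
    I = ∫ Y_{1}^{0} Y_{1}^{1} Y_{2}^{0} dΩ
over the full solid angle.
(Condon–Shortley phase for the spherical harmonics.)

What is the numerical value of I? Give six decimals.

Σmᵢ = 1 ≠ 0, so the φ-integral vanishes; I = 0

0.000000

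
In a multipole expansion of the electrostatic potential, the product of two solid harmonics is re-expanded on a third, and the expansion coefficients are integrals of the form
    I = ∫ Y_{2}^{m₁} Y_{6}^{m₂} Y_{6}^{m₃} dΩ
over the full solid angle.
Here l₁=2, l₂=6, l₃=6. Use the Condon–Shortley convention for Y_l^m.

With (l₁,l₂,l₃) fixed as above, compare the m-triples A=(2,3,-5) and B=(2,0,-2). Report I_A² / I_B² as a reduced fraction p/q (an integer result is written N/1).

11/28

Shared (l₁,l₂,l₃)=(2,6,6): N and (l;000)² cancel in I_A²/I_B².
A: Δ = 2!·2!·10!/15! = 1/90090; Racah Σ t=0..0: t=0:+1/1451520 = 1/1451520; ⇒ 3j(2 6 6; 2 3 -5)² = 1/91, sgn -1
B: Δ = 2!·2!·10!/15! = 1/90090; Racah Σ t=0..0: t=0:+1/69120 = 1/69120; ⇒ 3j(2 6 6; 2 0 -2)² = 4/143, sgn +1
I_A²/I_B² = (1/91)/(4/143) = 11/28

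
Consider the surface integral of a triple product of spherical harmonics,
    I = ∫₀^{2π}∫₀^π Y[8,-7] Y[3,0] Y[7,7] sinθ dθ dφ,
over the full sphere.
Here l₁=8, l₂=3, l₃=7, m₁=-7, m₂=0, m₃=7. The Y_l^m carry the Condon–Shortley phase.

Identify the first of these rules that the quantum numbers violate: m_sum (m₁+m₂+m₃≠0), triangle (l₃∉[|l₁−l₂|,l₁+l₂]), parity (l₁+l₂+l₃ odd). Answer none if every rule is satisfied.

none

Σmᵢ = 0  ✓
l₃∈[|l₁−l₂|,l₁+l₂]=[5,11], have l₃=7  ✓
Σlᵢ = 18 ⇒ even  ✓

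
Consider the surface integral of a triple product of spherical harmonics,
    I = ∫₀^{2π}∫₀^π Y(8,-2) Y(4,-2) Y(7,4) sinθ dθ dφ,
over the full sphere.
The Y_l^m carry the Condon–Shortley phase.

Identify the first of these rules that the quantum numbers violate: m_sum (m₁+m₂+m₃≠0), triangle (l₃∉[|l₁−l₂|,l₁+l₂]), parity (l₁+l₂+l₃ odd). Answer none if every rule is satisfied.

azimuthal sum: -2 − 2 + 4 = 0  ✓
4 ≤ 7 ≤ 12 (triangle on l)  ✓
L = 8 + 4 + 7 = 19 (odd)  ✗

parity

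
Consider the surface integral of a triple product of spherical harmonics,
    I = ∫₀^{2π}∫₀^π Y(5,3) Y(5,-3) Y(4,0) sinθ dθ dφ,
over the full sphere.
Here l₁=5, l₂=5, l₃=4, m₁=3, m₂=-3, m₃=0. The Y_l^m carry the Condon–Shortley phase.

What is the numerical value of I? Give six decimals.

Checks pass: Σm=0; 14 even; l₃=4∈[0,10].
(2·5+1)(2·5+1)(2·4+1) = 1089
Δ: 6! 4! 4! / 15! → 1/3153150
sum: t=1:−1/69120 t=2:+1/1728 t=3:−1/576 t=4:+1/1728 t=5:−1/69120 = -7/11520
3j²(5 5 4; 0 0 0) = Δ·Π!·Σ² = 2/143  (sign -1)
sum: t=0:+1/11520 t=1:−1/4320 t=2:+1/27648 = -1/9216
3j²(5 5 4; 3 -3 0) = Δ·Π!·Σ² = 2/143  (sign -1)
combine: 4πI² = 1089·2/143·2/143 = 36/169
take √, sign +1: I = 0.13019760

0.130198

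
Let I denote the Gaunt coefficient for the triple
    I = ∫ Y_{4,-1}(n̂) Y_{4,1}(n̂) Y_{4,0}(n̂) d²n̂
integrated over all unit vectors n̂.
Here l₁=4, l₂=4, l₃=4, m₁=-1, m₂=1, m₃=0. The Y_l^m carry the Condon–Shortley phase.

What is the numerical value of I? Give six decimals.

-0.068481

Rules hold: Σm=0, L=12 even, 0≤4≤8.
N = 9·9·9 = 729
Δ = 4!·4!·4!/13! = 1/450450
Racah Σ t=0..4: t=0:+1/13824 t=1:−1/216 t=2:+1/64 t=3:−1/216 t=4:+1/13824 = 5/768
⇒ 3j(4 4 4; 0 0 0)² = 18/1001, sgn +1
Racah Σ t=1..4: t=1:−1/3456 t=2:+1/144 t=3:−1/96 t=4:+1/864 = -1/384
⇒ 3j(4 4 4; -1 1 0)² = 9/2002, sgn -1
4πI² = N·(3j₀)²·(3jₘ)² = 59049/1002001
I = -1·√(0.0589311/4π) = -0.06848055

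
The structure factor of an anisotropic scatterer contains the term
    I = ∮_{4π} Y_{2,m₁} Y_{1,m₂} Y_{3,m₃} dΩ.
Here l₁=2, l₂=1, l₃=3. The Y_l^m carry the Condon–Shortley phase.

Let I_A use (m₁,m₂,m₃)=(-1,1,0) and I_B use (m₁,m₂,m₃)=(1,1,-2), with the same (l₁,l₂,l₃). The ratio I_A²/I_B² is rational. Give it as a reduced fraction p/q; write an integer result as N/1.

Same 2,1,3: normalisation and zero-m 3j drop out of the ratio.
A: Δ: 0! 4! 2! / 7! → 1/105; sum: t=0:+1/12 = 1/12; 3j²(2 1 3; -1 1 0) = Δ·Π!·Σ² = 1/35  (sign -1)
B: Δ: 0! 4! 2! / 7! → 1/105; sum: t=0:+1/12 = 1/12; 3j²(2 1 3; 1 1 -2) = Δ·Π!·Σ² = 2/21  (sign -1)
I_A²/I_B² = (1/35)/(2/21) = 3/10

3/10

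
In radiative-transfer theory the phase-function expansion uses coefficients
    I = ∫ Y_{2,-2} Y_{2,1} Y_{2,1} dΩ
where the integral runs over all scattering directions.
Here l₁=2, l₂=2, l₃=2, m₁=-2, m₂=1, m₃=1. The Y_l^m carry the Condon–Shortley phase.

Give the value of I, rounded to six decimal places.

Rules hold: Σm=0, L=6 even, 0≤2≤4.
N = 5·5·5 = 125
Δ = 2!·2!·2!/7! = 1/630
Racah Σ t=0..2: t=0:+1/8 t=1:−1/1 t=2:+1/8 = -3/4
⇒ 3j(2 2 2; 0 0 0)² = 2/35, sgn -1
Racah Σ t=2..2: t=2:+1/4 = 1/4
⇒ 3j(2 2 2; -2 1 1)² = 3/35, sgn -1
4πI² = N·(3j₀)²·(3jₘ)² = 30/49
I = +1·√(0.612245/4π) = 0.22072812

0.220728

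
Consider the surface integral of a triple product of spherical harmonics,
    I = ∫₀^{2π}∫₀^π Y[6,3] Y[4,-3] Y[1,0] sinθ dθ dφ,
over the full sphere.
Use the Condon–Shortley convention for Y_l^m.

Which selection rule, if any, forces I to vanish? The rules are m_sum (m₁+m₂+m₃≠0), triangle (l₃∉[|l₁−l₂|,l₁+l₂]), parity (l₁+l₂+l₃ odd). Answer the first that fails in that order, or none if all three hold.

triangle

m₁+m₂+m₃ = 3 − 3 + 0 = 0  ✓
triangle: |6−4|=2 ≤ l₃=1 ≤ 6+4=10  ✗
parity: l₁+l₂+l₃ = 11 is odd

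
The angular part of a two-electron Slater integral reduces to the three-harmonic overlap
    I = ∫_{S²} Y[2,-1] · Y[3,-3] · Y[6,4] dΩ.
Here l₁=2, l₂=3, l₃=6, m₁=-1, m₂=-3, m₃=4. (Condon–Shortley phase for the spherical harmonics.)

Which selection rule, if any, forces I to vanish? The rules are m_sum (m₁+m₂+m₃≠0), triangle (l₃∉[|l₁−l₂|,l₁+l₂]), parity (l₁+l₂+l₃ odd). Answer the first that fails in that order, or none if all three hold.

azimuthal sum: -1 − 3 + 4 = 0  ✓
1 ≤ 6 ≤ 5 (triangle on l)  ✗
L = 2 + 3 + 6 = 11 (odd)

triangle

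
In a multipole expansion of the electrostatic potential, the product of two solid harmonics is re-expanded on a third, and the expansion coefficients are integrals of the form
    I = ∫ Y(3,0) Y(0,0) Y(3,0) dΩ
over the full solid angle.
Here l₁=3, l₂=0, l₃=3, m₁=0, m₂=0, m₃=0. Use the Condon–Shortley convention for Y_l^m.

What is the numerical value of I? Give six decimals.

0.282095

Rules hold: Σm=0, L=6 even, 3≤3≤3.
N = 7·1·7 = 49
Δ = 0!·6!·0!/7! = 1/7
Racah Σ t=0..0: t=0:+1/36 = 1/36
⇒ 3j(3 0 3; 0 0 0)² = 1/7, sgn -1
(m-triple is (0,0,0) — same symbol as above.)
4πI² = N·(3j₀)²·(3jₘ)² = 1/1
I = +1·√(1/4π) = 0.28209479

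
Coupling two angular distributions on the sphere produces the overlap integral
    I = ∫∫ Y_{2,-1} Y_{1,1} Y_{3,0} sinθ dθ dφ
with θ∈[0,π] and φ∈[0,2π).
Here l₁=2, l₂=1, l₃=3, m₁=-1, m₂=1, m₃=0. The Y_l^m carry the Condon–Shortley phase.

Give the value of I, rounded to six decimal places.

m-sum 0 ✓  L=6 even ✓  1≤3≤3 ✓
Π(2lᵢ+1) = 5×3×7 = 105
triangle coeff Δ(2,1,3) = 1/105
Σ_t [0,0]: t=0:+1/4 = 1/4
(3j)²=3/35 [(2 1 3; 0 0 0)], sign=-1
Σ_t [0,0]: t=0:+1/12 = 1/12
(3j)²=1/35 [(2 1 3; -1 1 0)], sign=-1
⇒ 4πI² = 9/35
I = (+1)√(9/35/(4π)) = 0.14304817

0.143048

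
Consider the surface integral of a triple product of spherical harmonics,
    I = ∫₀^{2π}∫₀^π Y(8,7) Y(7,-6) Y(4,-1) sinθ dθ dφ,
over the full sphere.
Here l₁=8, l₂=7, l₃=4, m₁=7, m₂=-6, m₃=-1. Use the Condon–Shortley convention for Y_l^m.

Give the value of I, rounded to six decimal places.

Σlᵢ=19 odd — θ-integrand is odd under cosθ→−cosθ; I=0

0.000000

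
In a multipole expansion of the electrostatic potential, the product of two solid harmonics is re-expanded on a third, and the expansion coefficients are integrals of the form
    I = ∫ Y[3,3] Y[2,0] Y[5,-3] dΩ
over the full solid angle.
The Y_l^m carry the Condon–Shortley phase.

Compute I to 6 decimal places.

-0.126792

Checks pass: Σm=0; 10 even; l₃=5∈[1,5].
(2·3+1)(2·2+1)(2·5+1) = 385
Δ: 0! 6! 4! / 11! → 1/2310
sum: t=0:+1/144 = 1/144
3j²(3 2 5; 0 0 0) = Δ·Π!·Σ² = 10/231  (sign -1)
sum: t=0:+1/2880 = 1/2880
3j²(3 2 5; 3 0 -3) = Δ·Π!·Σ² = 2/165  (sign +1)
combine: 4πI² = 385·10/231·2/165 = 20/99
take √, sign -1: I = -0.12679218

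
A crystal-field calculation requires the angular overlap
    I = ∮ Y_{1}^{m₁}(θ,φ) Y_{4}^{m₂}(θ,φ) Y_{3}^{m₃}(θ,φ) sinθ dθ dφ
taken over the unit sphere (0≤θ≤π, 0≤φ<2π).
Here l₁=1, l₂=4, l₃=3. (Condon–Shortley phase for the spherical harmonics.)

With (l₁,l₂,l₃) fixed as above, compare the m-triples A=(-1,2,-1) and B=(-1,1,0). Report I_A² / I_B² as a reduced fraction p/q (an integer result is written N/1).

3/2

Shared (l₁,l₂,l₃)=(1,4,3): N and (l;000)² cancel in I_A²/I_B².
A: Δ = 2!·0!·6!/9! = 1/252; Racah Σ t=2..2: t=2:+1/96 = 1/96; ⇒ 3j(1 4 3; -1 2 -1)² = 5/84, sgn +1
B: Δ = 2!·0!·6!/9! = 1/252; Racah Σ t=2..2: t=2:+1/72 = 1/72; ⇒ 3j(1 4 3; -1 1 0)² = 5/126, sgn -1
I_A²/I_B² = (5/84)/(5/126) = 3/2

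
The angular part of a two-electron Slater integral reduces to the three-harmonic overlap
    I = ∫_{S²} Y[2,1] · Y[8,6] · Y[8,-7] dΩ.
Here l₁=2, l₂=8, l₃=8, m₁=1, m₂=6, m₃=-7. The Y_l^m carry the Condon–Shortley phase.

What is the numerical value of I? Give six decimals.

Rules hold: Σm=0, L=18 even, 6≤8≤10.
N = 5·17·17 = 1445
Δ = 2!·2!·14!/19! = 1/348840
Racah Σ t=0..2: t=0:+1/116121600 t=1:−1/25401600 t=2:+1/116121600 = -1/45158400
⇒ 3j(2 8 8; 0 0 0)² = 24/1615, sgn -1
Racah Σ t=0..1: t=0:+1/174356582400 t=1:−1/12454041600 = -1/13412044800
⇒ 3j(2 8 8; 1 6 -7)² = 169/7752, sgn +1
4πI² = N·(3j₀)²·(3jₘ)² = 169/361
I = -1·√(0.468144/4π) = -0.19301223

-0.193012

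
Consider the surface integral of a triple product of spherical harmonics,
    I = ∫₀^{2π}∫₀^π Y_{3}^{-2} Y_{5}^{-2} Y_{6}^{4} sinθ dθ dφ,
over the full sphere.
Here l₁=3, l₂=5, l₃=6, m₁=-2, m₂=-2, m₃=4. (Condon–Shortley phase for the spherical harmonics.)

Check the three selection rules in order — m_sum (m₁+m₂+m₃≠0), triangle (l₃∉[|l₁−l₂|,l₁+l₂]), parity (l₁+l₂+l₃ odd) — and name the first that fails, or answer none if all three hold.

m₁+m₂+m₃ = -2 − 2 + 4 = 0  ✓
triangle: |3−5|=2 ≤ l₃=6 ≤ 3+5=8  ✓
parity: l₁+l₂+l₃ = 14 is even  ✓

none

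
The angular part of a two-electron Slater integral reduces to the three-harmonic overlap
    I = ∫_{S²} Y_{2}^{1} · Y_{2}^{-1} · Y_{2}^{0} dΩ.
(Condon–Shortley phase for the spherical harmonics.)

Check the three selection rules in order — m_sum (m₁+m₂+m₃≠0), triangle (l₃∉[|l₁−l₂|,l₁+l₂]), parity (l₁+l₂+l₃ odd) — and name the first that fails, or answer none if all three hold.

Σmᵢ = 0  ✓
l₃∈[|l₁−l₂|,l₁+l₂]=[0,4], have l₃=2  ✓
Σlᵢ = 6 ⇒ even  ✓

none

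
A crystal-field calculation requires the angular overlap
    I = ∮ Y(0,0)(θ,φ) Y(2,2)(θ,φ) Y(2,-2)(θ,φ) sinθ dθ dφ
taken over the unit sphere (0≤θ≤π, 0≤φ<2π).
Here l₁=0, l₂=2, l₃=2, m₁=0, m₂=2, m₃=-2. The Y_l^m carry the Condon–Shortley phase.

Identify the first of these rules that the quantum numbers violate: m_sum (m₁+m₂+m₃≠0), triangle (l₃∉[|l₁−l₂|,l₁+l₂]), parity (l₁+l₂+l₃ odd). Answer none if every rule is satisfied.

azimuthal sum: 0 + 2 − 2 = 0  ✓
2 ≤ 2 ≤ 2 (triangle on l)  ✓
L = 0 + 2 + 2 = 4 (even)  ✓

none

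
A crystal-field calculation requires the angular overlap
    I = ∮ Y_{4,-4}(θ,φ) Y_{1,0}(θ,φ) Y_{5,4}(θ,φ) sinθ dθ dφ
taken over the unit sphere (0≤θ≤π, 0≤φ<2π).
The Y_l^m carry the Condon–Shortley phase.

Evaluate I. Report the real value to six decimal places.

Checks pass: Σm=0; 10 even; l₃=5∈[3,5].
(2·4+1)(2·1+1)(2·5+1) = 297
Δ: 0! 8! 2! / 11! → 1/495
sum: t=0:+1/576 = 1/576
3j²(4 1 5; 0 0 0) = Δ·Π!·Σ² = 5/99  (sign -1)
sum: t=0:+1/40320 = 1/40320
3j²(4 1 5; -4 0 4) = Δ·Π!·Σ² = 1/55  (sign -1)
combine: 4πI² = 297·5/99·1/55 = 3/11
take √, sign +1: I = 0.14731920

0.147319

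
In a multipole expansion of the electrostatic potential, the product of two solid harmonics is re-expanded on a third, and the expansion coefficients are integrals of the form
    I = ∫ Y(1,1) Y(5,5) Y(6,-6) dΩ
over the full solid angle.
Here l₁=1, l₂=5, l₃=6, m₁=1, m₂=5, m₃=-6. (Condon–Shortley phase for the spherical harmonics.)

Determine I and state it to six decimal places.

Rules hold: Σm=0, L=12 even, 4≤6≤6.
N = 3·11·13 = 429
Δ = 0!·2!·10!/13! = 1/858
Racah Σ t=0..0: t=0:+1/14400 = 1/14400
⇒ 3j(1 5 6; 0 0 0)² = 6/143, sgn +1
Racah Σ t=0..0: t=0:+1/7257600 = 1/7257600
⇒ 3j(1 5 6; 1 5 -6)² = 1/13, sgn +1
4πI² = N·(3j₀)²·(3jₘ)² = 18/13
I = +1·√(1.38462/4π) = 0.33194004

0.331940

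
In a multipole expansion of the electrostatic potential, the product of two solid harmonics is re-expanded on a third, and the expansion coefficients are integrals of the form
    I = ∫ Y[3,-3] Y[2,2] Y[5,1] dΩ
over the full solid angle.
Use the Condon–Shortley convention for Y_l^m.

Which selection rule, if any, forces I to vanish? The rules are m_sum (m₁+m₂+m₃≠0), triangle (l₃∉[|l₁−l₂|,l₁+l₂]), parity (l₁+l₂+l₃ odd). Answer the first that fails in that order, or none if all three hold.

none

azimuthal sum: -3 + 2 + 1 = 0  ✓
1 ≤ 5 ≤ 5 (triangle on l)  ✓
L = 3 + 2 + 5 = 10 (even)  ✓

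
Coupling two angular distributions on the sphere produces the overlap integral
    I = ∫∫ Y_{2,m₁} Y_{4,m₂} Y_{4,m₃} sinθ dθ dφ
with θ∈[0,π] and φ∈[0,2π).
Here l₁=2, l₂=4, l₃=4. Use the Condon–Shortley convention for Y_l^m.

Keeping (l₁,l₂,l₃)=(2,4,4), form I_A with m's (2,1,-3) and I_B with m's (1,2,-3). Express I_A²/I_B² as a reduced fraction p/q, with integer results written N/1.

l's match ⇒ only the (l;m) 3-j factors differ between A and B.
A: triangle coeff Δ(2,4,4) = 1/13860; Σ_t [0,0]: t=0:+1/480 = 1/480; (3j)²=3/110 [(2 4 4; 2 1 -3)], sign=-1
B: triangle coeff Δ(2,4,4) = 1/13860; Σ_t [0,1]: t=0:+1/1440 t=1:−1/240 = -1/288; (3j)²=5/132 [(2 4 4; 1 2 -3)], sign=+1
I_A²/I_B² = (3/110)/(5/132) = 18/25

18/25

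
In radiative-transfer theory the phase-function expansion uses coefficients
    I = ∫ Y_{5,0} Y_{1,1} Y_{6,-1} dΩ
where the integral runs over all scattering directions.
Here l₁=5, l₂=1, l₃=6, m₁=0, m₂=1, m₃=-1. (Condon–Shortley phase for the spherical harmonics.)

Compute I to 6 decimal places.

Rules hold: Σm=0, L=12 even, 4≤6≤6.
N = 11·3·13 = 429
Δ = 0!·10!·2!/13! = 1/858
Racah Σ t=0..0: t=0:+1/14400 = 1/14400
⇒ 3j(5 1 6; 0 0 0)² = 6/143, sgn +1
Racah Σ t=0..0: t=0:+1/28800 = 1/28800
⇒ 3j(5 1 6; 0 1 -1)² = 7/286, sgn -1
4πI² = N·(3j₀)²·(3jₘ)² = 63/143
I = -1·√(0.440559/4π) = -0.18723944

-0.187239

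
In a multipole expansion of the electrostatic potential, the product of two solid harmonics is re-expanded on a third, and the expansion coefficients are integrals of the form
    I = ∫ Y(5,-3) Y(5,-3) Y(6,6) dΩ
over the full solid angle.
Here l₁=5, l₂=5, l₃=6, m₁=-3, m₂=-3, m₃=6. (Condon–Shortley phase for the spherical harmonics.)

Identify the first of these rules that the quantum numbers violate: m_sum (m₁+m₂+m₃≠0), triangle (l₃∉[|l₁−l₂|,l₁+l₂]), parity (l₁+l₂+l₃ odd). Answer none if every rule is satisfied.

azimuthal sum: -3 − 3 + 6 = 0  ✓
0 ≤ 6 ≤ 10 (triangle on l)  ✓
L = 5 + 5 + 6 = 16 (even)  ✓

none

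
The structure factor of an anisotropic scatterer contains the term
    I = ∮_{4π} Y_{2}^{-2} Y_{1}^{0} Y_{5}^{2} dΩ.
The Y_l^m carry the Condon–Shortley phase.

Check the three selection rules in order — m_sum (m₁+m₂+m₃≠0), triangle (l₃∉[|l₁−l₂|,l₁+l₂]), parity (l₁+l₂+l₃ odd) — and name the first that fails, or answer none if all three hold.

triangle

m₁+m₂+m₃ = -2 + 0 + 2 = 0  ✓
triangle: |2−1|=1 ≤ l₃=5 ≤ 2+1=3  ✗
parity: l₁+l₂+l₃ = 8 is even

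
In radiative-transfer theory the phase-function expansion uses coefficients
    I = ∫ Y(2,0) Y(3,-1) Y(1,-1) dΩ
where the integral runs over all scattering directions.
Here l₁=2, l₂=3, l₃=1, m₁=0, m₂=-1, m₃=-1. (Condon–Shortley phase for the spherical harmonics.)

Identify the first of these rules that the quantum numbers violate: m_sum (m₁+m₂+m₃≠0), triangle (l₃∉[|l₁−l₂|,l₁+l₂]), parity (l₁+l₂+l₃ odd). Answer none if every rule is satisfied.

Σmᵢ = -2  ✗
l₃∈[|l₁−l₂|,l₁+l₂]=[1,5], have l₃=1
Σlᵢ = 6 ⇒ even

m_sum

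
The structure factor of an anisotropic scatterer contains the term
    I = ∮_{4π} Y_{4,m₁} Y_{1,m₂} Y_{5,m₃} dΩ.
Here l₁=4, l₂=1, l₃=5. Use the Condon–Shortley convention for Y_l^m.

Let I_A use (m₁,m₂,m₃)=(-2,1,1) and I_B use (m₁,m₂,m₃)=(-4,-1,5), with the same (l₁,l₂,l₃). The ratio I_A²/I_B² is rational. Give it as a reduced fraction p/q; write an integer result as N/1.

Same 4,1,5: normalisation and zero-m 3j drop out of the ratio.
A: Δ: 0! 8! 2! / 11! → 1/495; sum: t=0:+1/2880 = 1/2880; 3j²(4 1 5; -2 1 1) = Δ·Π!·Σ² = 2/165  (sign +1)
B: Δ: 0! 8! 2! / 11! → 1/495; sum: t=0:+1/80640 = 1/80640; 3j²(4 1 5; -4 -1 5) = Δ·Π!·Σ² = 1/11  (sign +1)
I_A²/I_B² = (2/165)/(1/11) = 2/15

2/15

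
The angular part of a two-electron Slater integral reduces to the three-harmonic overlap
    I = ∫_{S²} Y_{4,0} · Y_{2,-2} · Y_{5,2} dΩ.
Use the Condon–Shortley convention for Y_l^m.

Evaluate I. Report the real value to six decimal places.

0.000000

L=11 odd ⇒ parity kills the (l;000) factor ⇒ I = 0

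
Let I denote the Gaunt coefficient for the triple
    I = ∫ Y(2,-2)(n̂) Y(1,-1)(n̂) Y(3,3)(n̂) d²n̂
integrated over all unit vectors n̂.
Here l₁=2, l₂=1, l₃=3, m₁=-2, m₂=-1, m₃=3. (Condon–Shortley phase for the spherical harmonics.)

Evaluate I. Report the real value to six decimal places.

-0.319865

Checks pass: Σm=0; 6 even; l₃=3∈[1,3].
(2·2+1)(2·1+1)(2·3+1) = 105
Δ: 0! 4! 2! / 7! → 1/105
sum: t=0:+1/4 = 1/4
3j²(2 1 3; 0 0 0) = Δ·Π!·Σ² = 3/35  (sign -1)
sum: t=0:+1/48 = 1/48
3j²(2 1 3; -2 -1 3) = Δ·Π!·Σ² = 1/7  (sign +1)
combine: 4πI² = 105·3/35·1/7 = 9/7
take √, sign -1: I = -0.31986543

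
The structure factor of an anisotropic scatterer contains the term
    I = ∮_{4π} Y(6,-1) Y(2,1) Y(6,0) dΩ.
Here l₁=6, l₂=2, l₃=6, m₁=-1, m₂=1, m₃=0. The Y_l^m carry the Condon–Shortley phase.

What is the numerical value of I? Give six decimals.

Rules hold: Σm=0, L=14 even, 4≤6≤8.
N = 13·5·13 = 845
Δ = 2!·10!·2!/15! = 1/90090
Racah Σ t=0..2: t=0:+1/69120 t=1:−1/14400 t=2:+1/69120 = -7/172800
⇒ 3j(6 2 6; 0 0 0)² = 14/715, sgn -1
Racah Σ t=1..2: t=1:−1/34560 t=2:+1/28800 = 1/172800
⇒ 3j(6 2 6; -1 1 0)² = 1/1430, sgn +1
4πI² = N·(3j₀)²·(3jₘ)² = 7/605
I = -1·√(0.0115702/4π) = -0.03034355

-0.030344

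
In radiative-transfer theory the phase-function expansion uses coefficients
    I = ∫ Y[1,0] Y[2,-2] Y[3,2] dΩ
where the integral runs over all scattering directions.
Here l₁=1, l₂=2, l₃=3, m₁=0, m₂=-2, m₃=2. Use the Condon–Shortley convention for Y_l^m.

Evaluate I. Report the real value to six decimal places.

Rules hold: Σm=0, L=6 even, 1≤3≤3.
N = 3·5·7 = 105
Δ = 0!·2!·4!/7! = 1/105
Racah Σ t=0..0: t=0:+1/4 = 1/4
⇒ 3j(1 2 3; 0 0 0)² = 3/35, sgn -1
Racah Σ t=0..0: t=0:+1/24 = 1/24
⇒ 3j(1 2 3; 0 -2 2)² = 1/21, sgn -1
4πI² = N·(3j₀)²·(3jₘ)² = 3/7
I = +1·√(0.428571/4π) = 0.18467439

0.184674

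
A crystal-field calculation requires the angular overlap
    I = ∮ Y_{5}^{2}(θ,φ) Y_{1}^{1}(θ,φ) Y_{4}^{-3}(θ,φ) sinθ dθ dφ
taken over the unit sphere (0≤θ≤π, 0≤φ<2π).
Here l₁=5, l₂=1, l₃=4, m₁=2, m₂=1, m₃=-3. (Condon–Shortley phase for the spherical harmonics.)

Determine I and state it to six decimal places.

Checks pass: Σm=0; 10 even; l₃=4∈[4,6].
(2·5+1)(2·1+1)(2·4+1) = 297
Δ: 2! 8! 0! / 11! → 1/495
sum: t=1:−1/576 = -1/576
3j²(5 1 4; 0 0 0) = Δ·Π!·Σ² = 5/99  (sign -1)
sum: t=2:+1/10080 = 1/10080
3j²(5 1 4; 2 1 -3) = Δ·Π!·Σ² = 1/165  (sign -1)
combine: 4πI² = 297·5/99·1/165 = 1/11
take √, sign +1: I = 0.08505478

0.085055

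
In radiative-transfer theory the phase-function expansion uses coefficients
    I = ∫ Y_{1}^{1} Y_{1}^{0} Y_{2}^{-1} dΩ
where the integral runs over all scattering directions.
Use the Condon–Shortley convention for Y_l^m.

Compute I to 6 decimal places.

-0.218510

Checks pass: Σm=0; 4 even; l₃=2∈[0,2].
(2·1+1)(2·1+1)(2·2+1) = 45
Δ: 0! 2! 2! / 5! → 1/30
sum: t=0:+1/1 = 1/1
3j²(1 1 2; 0 0 0) = Δ·Π!·Σ² = 2/15  (sign +1)
sum: t=0:+1/2 = 1/2
3j²(1 1 2; 1 0 -1) = Δ·Π!·Σ² = 1/10  (sign -1)
combine: 4πI² = 45·2/15·1/10 = 3/5
take √, sign -1: I = -0.21850969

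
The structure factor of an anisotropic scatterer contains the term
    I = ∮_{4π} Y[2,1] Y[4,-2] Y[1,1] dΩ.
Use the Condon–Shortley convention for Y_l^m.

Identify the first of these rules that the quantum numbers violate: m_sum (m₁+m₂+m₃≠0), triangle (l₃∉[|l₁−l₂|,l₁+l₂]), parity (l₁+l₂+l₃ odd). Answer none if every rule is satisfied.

triangle

m₁+m₂+m₃ = 1 − 2 + 1 = 0  ✓
triangle: |2−4|=2 ≤ l₃=1 ≤ 2+4=6  ✗
parity: l₁+l₂+l₃ = 7 is odd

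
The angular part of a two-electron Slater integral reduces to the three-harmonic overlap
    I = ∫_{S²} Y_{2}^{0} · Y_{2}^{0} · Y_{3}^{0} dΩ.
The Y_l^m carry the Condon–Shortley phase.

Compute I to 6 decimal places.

l₁+l₂+l₃=7 is odd: 3j(l;000)=0 ⇒ I=0

0.000000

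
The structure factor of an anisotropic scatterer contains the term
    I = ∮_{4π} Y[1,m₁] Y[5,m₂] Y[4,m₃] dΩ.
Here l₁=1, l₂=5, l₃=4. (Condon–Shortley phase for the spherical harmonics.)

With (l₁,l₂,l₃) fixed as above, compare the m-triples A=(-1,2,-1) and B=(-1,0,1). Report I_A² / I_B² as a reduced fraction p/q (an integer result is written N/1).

21/10

Same 1,5,4: normalisation and zero-m 3j drop out of the ratio.
A: Δ: 2! 0! 8! / 11! → 1/495; sum: t=2:+1/1440 = 1/1440; 3j²(1 5 4; -1 2 -1) = Δ·Π!·Σ² = 7/165  (sign -1)
B: Δ: 2! 0! 8! / 11! → 1/495; sum: t=2:+1/1440 = 1/1440; 3j²(1 5 4; -1 0 1) = Δ·Π!·Σ² = 2/99  (sign -1)
I_A²/I_B² = (7/165)/(2/99) = 21/10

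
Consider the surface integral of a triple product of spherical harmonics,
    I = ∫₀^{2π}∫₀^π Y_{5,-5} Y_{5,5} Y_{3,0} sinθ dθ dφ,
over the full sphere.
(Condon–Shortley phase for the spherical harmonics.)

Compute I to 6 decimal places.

0.000000

Σlᵢ=13 odd — θ-integrand is odd under cosθ→−cosθ; I=0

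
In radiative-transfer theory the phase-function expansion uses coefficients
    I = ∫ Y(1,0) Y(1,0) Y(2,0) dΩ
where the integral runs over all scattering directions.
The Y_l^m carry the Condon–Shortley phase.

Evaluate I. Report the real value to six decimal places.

0.252313

m-sum 0 ✓  L=4 even ✓  0≤2≤2 ✓
Π(2lᵢ+1) = 3×3×5 = 45
triangle coeff Δ(1,1,2) = 1/30
Σ_t [0,0]: t=0:+1/1 = 1/1
(3j)²=2/15 [(1 1 2; 0 0 0)], sign=+1
(m-triple is (0,0,0) — same symbol as above.)
⇒ 4πI² = 4/5
I = (+1)√(4/5/(4π)) = 0.25231325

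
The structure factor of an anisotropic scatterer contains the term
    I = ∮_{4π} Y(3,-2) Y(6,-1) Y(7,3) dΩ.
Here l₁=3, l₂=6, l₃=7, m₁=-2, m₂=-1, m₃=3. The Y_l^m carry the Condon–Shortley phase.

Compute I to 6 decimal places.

0.023482

m-sum 0 ✓  L=16 even ✓  3≤7≤9 ✓
Π(2lᵢ+1) = 7×13×15 = 1365
triangle coeff Δ(3,6,7) = 1/2042040
Σ_t [0,2]: t=0:+1/207360 t=1:−1/57600 t=2:+1/207360 = -1/129600
(3j)²=168/12155 [(3 6 7; 0 0 0)], sign=+1
Σ_t [1,2]: t=1:−1/414720 t=2:+1/362880 = 1/2903040
(3j)²=25/68068 [(3 6 7; -2 -1 3)], sign=+1
⇒ 4πI² = 3150/454597
I = (+1)√(3150/454597/(4π)) = 0.02348211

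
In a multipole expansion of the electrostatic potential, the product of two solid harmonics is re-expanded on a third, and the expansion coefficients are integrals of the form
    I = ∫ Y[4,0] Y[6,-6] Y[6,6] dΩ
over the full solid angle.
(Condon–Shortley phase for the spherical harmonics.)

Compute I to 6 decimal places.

Checks pass: Σm=0; 16 even; l₃=6∈[2,10].
(2·4+1)(2·6+1)(2·6+1) = 1521
Δ: 4! 4! 8! / 17! → 1/15315300
sum: t=0:+1/829440 t=1:−1/25920 t=2:+1/9216 t=3:−1/25920 t=4:+1/829440 = 7/207360
3j²(4 6 6; 0 0 0) = Δ·Π!·Σ² = 28/2431  (sign +1)
sum: t=0:+1/23224320 = 1/23224320
3j²(4 6 6; 0 -6 6) = Δ·Π!·Σ² = 99/6188  (sign +1)
combine: 4πI² = 1521·28/2431·99/6188 = 81/289
take √, sign +1: I = 0.14934430

0.149344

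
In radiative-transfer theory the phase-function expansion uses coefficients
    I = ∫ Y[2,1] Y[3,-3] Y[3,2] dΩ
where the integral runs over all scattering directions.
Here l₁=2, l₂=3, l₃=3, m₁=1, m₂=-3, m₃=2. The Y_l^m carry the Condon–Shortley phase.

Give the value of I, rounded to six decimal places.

-0.210261

Checks pass: Σm=0; 8 even; l₃=3∈[1,5].
(2·2+1)(2·3+1)(2·3+1) = 245
Δ: 2! 2! 4! / 9! → 1/3780
sum: t=0:+1/24 t=1:−1/4 t=2:+1/24 = -1/6
3j²(2 3 3; 0 0 0) = Δ·Π!·Σ² = 4/105  (sign +1)
sum: t=0:+1/48 = 1/48
3j²(2 3 3; 1 -3 2) = Δ·Π!·Σ² = 5/84  (sign -1)
combine: 4πI² = 245·4/105·5/84 = 5/9
take √, sign -1: I = -0.21026104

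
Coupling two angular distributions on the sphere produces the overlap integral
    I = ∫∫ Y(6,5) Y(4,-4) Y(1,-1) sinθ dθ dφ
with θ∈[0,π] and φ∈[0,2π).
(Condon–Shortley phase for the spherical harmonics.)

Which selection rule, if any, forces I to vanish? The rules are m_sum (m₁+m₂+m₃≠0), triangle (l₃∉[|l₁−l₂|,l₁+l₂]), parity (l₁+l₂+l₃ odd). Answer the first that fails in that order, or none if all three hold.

triangle

m₁+m₂+m₃ = 5 − 4 − 1 = 0  ✓
triangle: |6−4|=2 ≤ l₃=1 ≤ 6+4=10  ✗
parity: l₁+l₂+l₃ = 11 is odd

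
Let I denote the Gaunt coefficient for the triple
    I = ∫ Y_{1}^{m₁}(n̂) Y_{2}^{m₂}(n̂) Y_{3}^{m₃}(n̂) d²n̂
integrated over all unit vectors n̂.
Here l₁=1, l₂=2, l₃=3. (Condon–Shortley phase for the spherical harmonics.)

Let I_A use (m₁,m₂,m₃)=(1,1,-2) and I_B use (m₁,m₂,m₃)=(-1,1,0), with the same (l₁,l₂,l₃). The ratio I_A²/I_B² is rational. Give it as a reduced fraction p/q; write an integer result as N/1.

10/3

Shared (l₁,l₂,l₃)=(1,2,3): N and (l;000)² cancel in I_A²/I_B².
A: Δ = 0!·2!·4!/7! = 1/105; Racah Σ t=0..0: t=0:+1/12 = 1/12; ⇒ 3j(1 2 3; 1 1 -2)² = 2/21, sgn -1
B: Δ = 0!·2!·4!/7! = 1/105; Racah Σ t=0..0: t=0:+1/12 = 1/12; ⇒ 3j(1 2 3; -1 1 0)² = 1/35, sgn -1
I_A²/I_B² = (2/21)/(1/35) = 10/3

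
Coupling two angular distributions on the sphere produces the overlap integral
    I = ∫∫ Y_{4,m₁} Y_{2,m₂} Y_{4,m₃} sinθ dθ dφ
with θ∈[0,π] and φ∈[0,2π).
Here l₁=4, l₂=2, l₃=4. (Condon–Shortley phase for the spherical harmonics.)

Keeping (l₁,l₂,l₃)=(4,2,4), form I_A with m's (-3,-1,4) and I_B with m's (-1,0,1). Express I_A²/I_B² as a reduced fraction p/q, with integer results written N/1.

Same 4,2,4: normalisation and zero-m 3j drop out of the ratio.
A: Δ: 2! 6! 2! / 11! → 1/13860; sum: t=1:−1/1440 = -1/1440; 3j²(4 2 4; -3 -1 4) = Δ·Π!·Σ² = 7/165  (sign -1)
B: Δ: 2! 6! 2! / 11! → 1/13860; sum: t=0:+1/480 t=1:−1/48 t=2:+1/144 = -17/1440; 3j²(4 2 4; -1 0 1) = Δ·Π!·Σ² = 289/13860  (sign +1)
I_A²/I_B² = (7/165)/(289/13860) = 588/289

588/289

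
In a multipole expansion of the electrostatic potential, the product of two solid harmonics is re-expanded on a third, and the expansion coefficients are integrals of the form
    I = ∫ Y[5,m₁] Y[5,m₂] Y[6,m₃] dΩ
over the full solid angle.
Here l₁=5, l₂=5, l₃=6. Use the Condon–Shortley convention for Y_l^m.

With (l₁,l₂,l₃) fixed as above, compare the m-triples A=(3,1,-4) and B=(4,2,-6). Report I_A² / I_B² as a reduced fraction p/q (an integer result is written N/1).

169/924

Same 5,5,6: normalisation and zero-m 3j drop out of the ratio.
A: Δ: 4! 6! 6! / 17! → 1/28588560; sum: t=0:+1/829440 t=1:−1/86400 t=2:+1/138240 = -13/4147200; 3j²(5 5 6; 3 1 -4) = Δ·Π!·Σ² = 13/3740  (sign -1)
B: Δ: 4! 6! 6! / 17! → 1/28588560; sum: t=1:−1/3110400 = -1/3110400; 3j²(5 5 6; 4 2 -6) = Δ·Π!·Σ² = 21/1105  (sign -1)
I_A²/I_B² = (13/3740)/(21/1105) = 169/924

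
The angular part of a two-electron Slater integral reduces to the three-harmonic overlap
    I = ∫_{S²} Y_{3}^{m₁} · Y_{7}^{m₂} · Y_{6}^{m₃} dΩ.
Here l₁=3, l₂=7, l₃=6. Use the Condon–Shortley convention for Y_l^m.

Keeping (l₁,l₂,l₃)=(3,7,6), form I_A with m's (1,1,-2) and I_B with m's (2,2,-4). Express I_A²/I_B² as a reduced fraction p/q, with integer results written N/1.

529/3200

l's match ⇒ only the (l;m) 3-j factors differ between A and B.
A: triangle coeff Δ(3,7,6) = 1/2042040; Σ_t [0,2]: t=0:+1/3870720 t=1:−1/181440 t=2:+1/138240 = 23/11612160; (3j)²=529/204204 [(3 7 6; 1 1 -2)], sign=+1
B: triangle coeff Δ(3,7,6) = 1/2042040; Σ_t [0,1]: t=0:+1/8709120 t=1:−1/967680 = -1/1088640; (3j)²=800/51051 [(3 7 6; 2 2 -4)], sign=-1
I_A²/I_B² = (529/204204)/(800/51051) = 529/3200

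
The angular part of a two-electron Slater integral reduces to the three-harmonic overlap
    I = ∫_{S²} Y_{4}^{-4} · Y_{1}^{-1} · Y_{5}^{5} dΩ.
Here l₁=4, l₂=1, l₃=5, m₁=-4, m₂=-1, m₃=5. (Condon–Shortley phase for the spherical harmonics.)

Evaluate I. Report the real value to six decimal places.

-0.329416

Checks pass: Σm=0; 10 even; l₃=5∈[3,5].
(2·4+1)(2·1+1)(2·5+1) = 297
Δ: 0! 8! 2! / 11! → 1/495
sum: t=0:+1/576 = 1/576
3j²(4 1 5; 0 0 0) = Δ·Π!·Σ² = 5/99  (sign -1)
sum: t=0:+1/80640 = 1/80640
3j²(4 1 5; -4 -1 5) = Δ·Π!·Σ² = 1/11  (sign +1)
combine: 4πI² = 297·5/99·1/11 = 15/11
take √, sign -1: I = -0.32941575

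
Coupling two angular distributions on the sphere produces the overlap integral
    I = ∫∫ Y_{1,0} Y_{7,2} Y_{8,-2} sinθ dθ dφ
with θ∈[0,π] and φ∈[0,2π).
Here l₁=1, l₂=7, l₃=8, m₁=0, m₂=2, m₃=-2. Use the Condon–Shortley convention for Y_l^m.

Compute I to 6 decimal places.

Rules hold: Σm=0, L=16 even, 6≤8≤8.
N = 3·15·17 = 765
Δ = 0!·2!·14!/17! = 1/2040
Racah Σ t=0..0: t=0:+1/25401600 = 1/25401600
⇒ 3j(1 7 8; 0 0 0)² = 8/255, sgn +1
Racah Σ t=0..0: t=0:+1/43545600 = 1/43545600
⇒ 3j(1 7 8; 0 2 -2)² = 1/34, sgn +1
4πI² = N·(3j₀)²·(3jₘ)² = 12/17
I = +1·√(0.705882/4π) = 0.23700703

0.237007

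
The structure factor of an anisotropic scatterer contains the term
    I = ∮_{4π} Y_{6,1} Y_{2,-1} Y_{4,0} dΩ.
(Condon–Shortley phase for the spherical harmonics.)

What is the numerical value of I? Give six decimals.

Rules hold: Σm=0, L=12 even, 4≤4≤8.
N = 13·5·9 = 585
Δ = 4!·8!·0!/13! = 1/6435
Racah Σ t=2..2: t=2:+1/2304 = 1/2304
⇒ 3j(6 2 4; 0 0 0)² = 5/143, sgn +1
Racah Σ t=1..1: t=1:−1/3456 = -1/3456
⇒ 3j(6 2 4; 1 -1 0)² = 35/1287, sgn -1
4πI² = N·(3j₀)²·(3jₘ)² = 875/1573
I = -1·√(0.556262/4π) = -0.21039467

-0.210395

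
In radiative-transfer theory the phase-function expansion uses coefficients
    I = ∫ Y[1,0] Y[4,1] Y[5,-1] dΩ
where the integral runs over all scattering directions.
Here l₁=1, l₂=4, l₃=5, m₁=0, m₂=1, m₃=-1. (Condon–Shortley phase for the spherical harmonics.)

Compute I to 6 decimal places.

-0.240571

m-sum 0 ✓  L=10 even ✓  3≤5≤5 ✓
Π(2lᵢ+1) = 3×9×11 = 297
triangle coeff Δ(1,4,5) = 1/495
Σ_t [0,0]: t=0:+1/576 = 1/576
(3j)²=5/99 [(1 4 5; 0 0 0)], sign=-1
Σ_t [0,0]: t=0:+1/720 = 1/720
(3j)²=8/165 [(1 4 5; 0 1 -1)], sign=+1
⇒ 4πI² = 8/11
I = (-1)√(8/11/(4π)) = -0.24057125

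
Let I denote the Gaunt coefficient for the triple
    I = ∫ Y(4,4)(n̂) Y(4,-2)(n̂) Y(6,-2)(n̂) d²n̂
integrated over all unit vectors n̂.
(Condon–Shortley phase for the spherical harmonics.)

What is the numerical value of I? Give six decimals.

-0.110189

Rules hold: Σm=0, L=14 even, 0≤6≤8.
N = 9·9·13 = 1053
Δ = 2!·6!·6!/15! = 1/1261260
Racah Σ t=0..2: t=0:+1/4608 t=1:−1/1296 t=2:+1/4608 = -7/20736
⇒ 3j(4 4 6; 0 0 0)² = 20/1287, sgn -1
Racah Σ t=0..0: t=0:+1/69120 = 1/69120
⇒ 3j(4 4 6; 4 -2 -2)² = 4/429, sgn +1
4πI² = N·(3j₀)²·(3jₘ)² = 240/1573
I = -1·√(0.152575/4π) = -0.11018851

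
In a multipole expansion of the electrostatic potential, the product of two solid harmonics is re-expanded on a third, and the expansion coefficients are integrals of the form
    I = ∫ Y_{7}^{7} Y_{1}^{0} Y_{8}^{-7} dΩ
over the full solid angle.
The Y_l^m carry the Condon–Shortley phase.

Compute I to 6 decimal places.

-0.118504

m-sum 0 ✓  L=16 even ✓  6≤8≤8 ✓
Π(2lᵢ+1) = 15×3×17 = 765
triangle coeff Δ(7,1,8) = 1/2040
Σ_t [0,0]: t=0:+1/25401600 = 1/25401600
(3j)²=8/255 [(7 1 8; 0 0 0)], sign=+1
Σ_t [0,0]: t=0:+1/87178291200 = 1/87178291200
(3j)²=1/136 [(7 1 8; 7 0 -7)], sign=-1
⇒ 4πI² = 3/17
I = (-1)√(3/17/(4π)) = -0.11850352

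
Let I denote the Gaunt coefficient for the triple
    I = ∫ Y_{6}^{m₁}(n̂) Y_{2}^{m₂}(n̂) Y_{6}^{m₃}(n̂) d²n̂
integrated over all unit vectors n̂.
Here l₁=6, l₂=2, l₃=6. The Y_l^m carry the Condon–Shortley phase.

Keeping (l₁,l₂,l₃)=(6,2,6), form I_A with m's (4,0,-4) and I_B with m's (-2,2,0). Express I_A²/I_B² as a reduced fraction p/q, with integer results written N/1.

l's match ⇒ only the (l;m) 3-j factors differ between A and B.
A: triangle coeff Δ(6,2,6) = 1/90090; Σ_t [0,2]: t=0:+1/322560 t=1:−1/362880 t=2:+1/14515200 = 1/2419200; (3j)²=2/5005 [(6 2 6; 4 0 -4)], sign=+1
B: triangle coeff Δ(6,2,6) = 1/90090; Σ_t [2,2]: t=2:+1/69120 = 1/69120; (3j)²=4/143 [(6 2 6; -2 2 0)], sign=+1
I_A²/I_B² = (2/5005)/(4/143) = 1/70

1/70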